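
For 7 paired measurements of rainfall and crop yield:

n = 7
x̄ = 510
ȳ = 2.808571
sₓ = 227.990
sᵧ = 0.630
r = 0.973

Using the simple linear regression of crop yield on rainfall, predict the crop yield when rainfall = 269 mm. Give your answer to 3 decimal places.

b = r · sᵧ/sₓ = 0.973 · 0.63/227.99 = 0.002689
a = ȳ − b·x̄ = 2.808571 − 0.002689·510 = 1.437349
ŷ(269) = a + b·269 = 1.437349 + 0.002689·269 = 2.160601

2.161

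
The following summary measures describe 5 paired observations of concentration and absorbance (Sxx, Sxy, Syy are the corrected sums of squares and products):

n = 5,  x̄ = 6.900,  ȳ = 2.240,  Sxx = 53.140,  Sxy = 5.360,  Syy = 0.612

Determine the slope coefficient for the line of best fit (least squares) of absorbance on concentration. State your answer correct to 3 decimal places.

0.101

b = Sxy/Sxx = 5.36/53.14 = 0.100866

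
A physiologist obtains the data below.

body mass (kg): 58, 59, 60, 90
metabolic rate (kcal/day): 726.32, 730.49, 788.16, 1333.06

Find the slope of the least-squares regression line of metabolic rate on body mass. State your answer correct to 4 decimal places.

18.8958

n = 4, Σx = 267, Σy = 3578.03, Σxy = 252490.47, Σx² = 18545
Sxx = Σx² − (Σx)²/n = 18545 − 17822.25 = 722.75
Sxy = Σxy − (Σx)(Σy)/n = 252490.47 − 238833.5025 = 13656.9675
b = Sxy/Sxx = 13656.9675/722.75 = 18.895839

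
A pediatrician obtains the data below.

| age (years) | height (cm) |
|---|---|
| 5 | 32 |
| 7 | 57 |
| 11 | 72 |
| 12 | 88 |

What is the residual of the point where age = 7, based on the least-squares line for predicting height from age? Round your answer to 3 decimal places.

6.947

n = 4, Σx = 35, Σy = 249, Σxy = 2407, Σx² = 339
Sxx = Σx² − (Σx)²/n = 339 − 306.25 = 32.75
Sxy = Σxy − (Σx)(Σy)/n = 2407 − 2178.75 = 228.25
b = Sxy/Sxx = 228.25/32.75 = 6.969466
a = ȳ − b·x̄ = 62.25 − 6.969466·8.75 = 1.267176
ŷ(7) = 1.267176 + 6.969466·7 = 50.053435
residual = y − ŷ = 57 − 50.053435 = 6.946565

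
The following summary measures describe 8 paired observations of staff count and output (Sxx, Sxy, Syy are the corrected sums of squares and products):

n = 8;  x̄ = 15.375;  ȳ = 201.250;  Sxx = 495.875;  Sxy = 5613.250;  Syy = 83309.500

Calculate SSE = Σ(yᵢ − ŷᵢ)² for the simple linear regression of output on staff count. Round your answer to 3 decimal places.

19768.133

b = Sxy/Sxx = 5613.25/495.875 = 11.319889
SSE = Syy − b·Sxy = 83309.5 − 11.319889·5613.25 = 19768.132594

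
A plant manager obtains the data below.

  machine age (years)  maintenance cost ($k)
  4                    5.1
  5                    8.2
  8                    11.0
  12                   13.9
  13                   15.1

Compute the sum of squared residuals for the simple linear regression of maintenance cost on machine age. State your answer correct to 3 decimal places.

n = 5, Σx = 42, Σy = 53.3, Σxy = 512.5, Σx² = 418, Σy² = 635.47
Sxx = Σx² − (Σx)²/n = 418 − 352.8 = 65.2
Sxy = Σxy − (Σx)(Σy)/n = 512.5 − 447.72 = 64.78
Syy = Σy² − (Σy)²/n = 635.47 − 568.178 = 67.292
b = Sxy/Sxx = 64.78/65.2 = 0.993558
SSE = Syy − b·Sxy = 67.292 − 0.993558·64.78 = 2.929294

2.929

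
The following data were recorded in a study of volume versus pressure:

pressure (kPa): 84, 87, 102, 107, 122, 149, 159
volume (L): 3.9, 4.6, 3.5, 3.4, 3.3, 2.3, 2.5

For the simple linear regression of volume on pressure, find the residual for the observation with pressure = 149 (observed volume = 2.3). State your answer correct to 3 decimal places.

n = 7, Σx = 810, Σy = 23.5, Σxy = 2591.4, Σx² = 98844
Sxx = Σx² − (Σx)²/n = 98844 − 93728.571429 = 5115.428571
Sxy = Σxy − (Σx)(Σy)/n = 2591.4 − 2719.285714 = -127.885714
b = Sxy/Sxx = -127.885714/5115.428571 = -0.025
a = ȳ − b·x̄ = 3.357143 − (-0.025)·115.714286 = 6.25
ŷ(149) = 6.25 + (-0.025)·149 = 2.525
residual = y − ŷ = 2.3 − 2.525 = -0.225

-0.225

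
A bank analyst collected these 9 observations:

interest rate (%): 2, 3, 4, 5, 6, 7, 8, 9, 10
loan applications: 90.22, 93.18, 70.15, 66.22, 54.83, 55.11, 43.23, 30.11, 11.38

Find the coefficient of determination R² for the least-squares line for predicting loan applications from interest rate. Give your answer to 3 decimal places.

0.953

n = 9, Σx = 54, Σy = 514.43, Σxy = 2517.06, Σx² = 384, Σy² = 35076.6621
Sxx = Σx² − (Σx)²/n = 384 − 324 = 60
Sxy = Σxy − (Σx)(Σy)/n = 2517.06 − 3086.58 = -569.52
Syy = Σy² − (Σy)²/n = 35076.6621 − 29404.247211 = 5672.414889
R² = Sxy²/(Sxx·Syy) = (-569.52)²/(60·5672.414889) = 0.953013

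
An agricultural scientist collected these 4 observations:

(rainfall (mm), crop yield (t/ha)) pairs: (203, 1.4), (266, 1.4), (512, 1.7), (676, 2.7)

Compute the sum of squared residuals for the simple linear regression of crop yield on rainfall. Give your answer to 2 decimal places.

n = 4, Σx = 1657, Σy = 7.2, Σxy = 3352.2, Σx² = 831085, Σy² = 14.1
Sxx = Σx² − (Σx)²/n = 831085 − 686412.25 = 144672.75
Sxy = Σxy − (Σx)(Σy)/n = 3352.2 − 2982.6 = 369.6
Syy = Σy² − (Σy)²/n = 14.1 − 12.96 = 1.14
b = Sxy/Sxx = 369.6/144672.75 = 0.002555
SSE = Syy − b·Sxy = 1.14 − 0.002555·369.6 = 0.195771

0.20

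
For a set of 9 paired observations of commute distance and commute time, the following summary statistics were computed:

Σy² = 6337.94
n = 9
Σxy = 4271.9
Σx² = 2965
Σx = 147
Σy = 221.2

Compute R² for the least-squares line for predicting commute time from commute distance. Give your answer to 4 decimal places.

Sxx = Σx² − (Σx)²/n = 2965 − 2401 = 564
Sxy = Σxy − (Σx)(Σy)/n = 4271.9 − 3612.933333 = 658.966667
Syy = Σy² − (Σy)²/n = 6337.94 − 5436.604444 = 901.335556
R² = Sxy²/(Sxx·Syy) = (658.966667)²/(564·901.335556) = 0.854203

0.8542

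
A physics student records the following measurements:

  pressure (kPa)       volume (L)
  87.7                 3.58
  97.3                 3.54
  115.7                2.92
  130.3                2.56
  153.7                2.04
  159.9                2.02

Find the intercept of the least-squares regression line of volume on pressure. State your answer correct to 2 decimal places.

n = 6, Σx = 744.6, Σy = 16.66, Σxy = 1966.366, Σx² = 96714.86
Sxx = Σx² − (Σx)²/n = 96714.86 − 92404.86 = 4310
Sxy = Σxy − (Σx)(Σy)/n = 1966.366 − 2067.506 = -101.14
b = Sxy/Sxx = -101.14/4310 = -0.023466
a = ȳ − b·x̄ = 2.776667 − (-0.023466)·124.1 = 5.688842

5.69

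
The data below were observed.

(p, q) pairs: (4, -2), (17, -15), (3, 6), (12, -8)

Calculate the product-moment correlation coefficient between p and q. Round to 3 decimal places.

n = 4, Σx = 36, Σy = -19, Σxy = -341, Σx² = 458, Σy² = 329
Sxx = Σx² − (Σx)²/n = 458 − 324 = 134
Sxy = Σxy − (Σx)(Σy)/n = -341 − (-171) = -170
Syy = Σy² − (Σy)²/n = 329 − 90.25 = 238.75
r = Sxy/√(Sxx·Syy) = -170/√(31992.5) = -170/178.864474 = -0.950440

-0.950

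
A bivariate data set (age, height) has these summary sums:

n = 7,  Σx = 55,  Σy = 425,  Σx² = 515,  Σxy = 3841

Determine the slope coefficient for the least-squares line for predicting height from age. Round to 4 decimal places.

6.0552

Sxx = Σx² − (Σx)²/n = 515 − 432.142857 = 82.857143
Sxy = Σxy − (Σx)(Σy)/n = 3841 − 3339.285714 = 501.714286
b = Sxy/Sxx = 501.714286/82.857143 = 6.055172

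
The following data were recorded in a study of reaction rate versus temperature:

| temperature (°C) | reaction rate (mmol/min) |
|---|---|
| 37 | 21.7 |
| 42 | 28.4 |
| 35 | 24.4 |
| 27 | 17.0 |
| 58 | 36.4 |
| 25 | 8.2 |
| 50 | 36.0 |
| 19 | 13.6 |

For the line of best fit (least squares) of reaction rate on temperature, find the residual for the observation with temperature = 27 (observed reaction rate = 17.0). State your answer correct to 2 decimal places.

n = 8, Σx = 293, Σy = 185.7, Σxy = 7683.3, Σx² = 11937
Sxx = Σx² − (Σx)²/n = 11937 − 10731.125 = 1205.875
Sxy = Σxy − (Σx)(Σy)/n = 7683.3 − 6801.2625 = 882.0375
b = Sxy/Sxx = 882.0375/1205.875 = 0.731450
a = ȳ − b·x̄ = 23.2125 − 0.731450·36.625 = -3.576863
ŷ(27) = -3.576863 + 0.731450·27 = 16.172292
residual = y − ŷ = 17.0 − 16.172292 = 0.827708

0.83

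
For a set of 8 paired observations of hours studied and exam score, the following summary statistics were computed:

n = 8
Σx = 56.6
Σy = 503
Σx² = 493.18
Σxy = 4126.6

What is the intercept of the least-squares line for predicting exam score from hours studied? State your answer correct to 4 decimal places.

19.5503

Sxx = Σx² − (Σx)²/n = 493.18 − 400.445 = 92.735
Sxy = Σxy − (Σx)(Σy)/n = 4126.6 − 3558.725 = 567.875
b = Sxy/Sxx = 567.875/92.735 = 6.123632
a = ȳ − b·x̄ = 62.875 − 6.123632·7.075 = 19.550305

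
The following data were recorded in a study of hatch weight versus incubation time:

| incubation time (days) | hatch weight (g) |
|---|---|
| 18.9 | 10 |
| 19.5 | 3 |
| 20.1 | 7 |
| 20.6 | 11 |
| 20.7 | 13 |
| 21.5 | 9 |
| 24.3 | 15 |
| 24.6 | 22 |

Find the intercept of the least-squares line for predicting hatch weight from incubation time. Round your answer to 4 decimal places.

-35.3349

n = 8, Σx = 170.2, Σy = 90, Σxy = 1983.1, Σx² = 3652.22
Sxx = Σx² − (Σx)²/n = 3652.22 − 3621.005 = 31.215
Sxy = Σxy − (Σx)(Σy)/n = 1983.1 − 1914.75 = 68.35
b = Sxy/Sxx = 68.35/31.215 = 2.189652
a = ȳ − b·x̄ = 11.25 − 2.189652·21.275 = -35.334855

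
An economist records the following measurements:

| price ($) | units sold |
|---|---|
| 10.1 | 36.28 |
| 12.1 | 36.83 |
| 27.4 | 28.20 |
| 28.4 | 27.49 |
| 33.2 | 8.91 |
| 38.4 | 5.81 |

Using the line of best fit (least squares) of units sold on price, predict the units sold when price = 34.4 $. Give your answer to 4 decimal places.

n = 6, Σx = 149.6, Σy = 143.52, Σxy = 2884.383, Σx² = 4382.54
Sxx = Σx² − (Σx)²/n = 4382.54 − 3730.026667 = 652.513333
Sxy = Σxy − (Σx)(Σy)/n = 2884.383 − 3578.432 = -694.049
b = Sxy/Sxx = -694.049/652.513333 = -1.063655
a = ȳ − b·x̄ = 23.92 − (-1.063655)·24.933333 = 50.440462
ŷ(34.4) = a + b·34.4 = 50.440462 + (-1.063655)·34.4 = 13.850734

13.8507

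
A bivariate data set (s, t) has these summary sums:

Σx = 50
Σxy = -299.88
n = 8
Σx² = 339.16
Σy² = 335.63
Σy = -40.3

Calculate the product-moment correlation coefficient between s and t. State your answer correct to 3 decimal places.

Sxx = Σx² − (Σx)²/n = 339.16 − 312.5 = 26.66
Sxy = Σxy − (Σx)(Σy)/n = -299.88 − (-251.875) = -48.005
Syy = Σy² − (Σy)²/n = 335.63 − 203.01125 = 132.61875
r = Sxy/√(Sxx·Syy) = -48.005/√(3535.615875) = -48.005/59.461045 = -0.807335

-0.807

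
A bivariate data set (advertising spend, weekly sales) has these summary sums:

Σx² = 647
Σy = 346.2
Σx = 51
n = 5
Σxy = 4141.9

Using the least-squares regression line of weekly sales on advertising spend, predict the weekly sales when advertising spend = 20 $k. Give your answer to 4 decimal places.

Sxx = Σx² − (Σx)²/n = 647 − 520.2 = 126.8
Sxy = Σxy − (Σx)(Σy)/n = 4141.9 − 3531.24 = 610.66
b = Sxy/Sxx = 610.66/126.8 = 4.815931
a = ȳ − b·x̄ = 69.24 − 4.815931·10.2 = 20.117508
ŷ(20) = a + b·20 = 20.117508 + 4.815931·20 = 116.436120

116.4361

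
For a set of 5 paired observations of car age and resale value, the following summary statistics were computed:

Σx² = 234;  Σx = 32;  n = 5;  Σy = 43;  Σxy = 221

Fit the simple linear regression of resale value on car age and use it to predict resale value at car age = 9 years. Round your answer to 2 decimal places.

Sxx = Σx² − (Σx)²/n = 234 − 204.8 = 29.2
Sxy = Σxy − (Σx)(Σy)/n = 221 − 275.2 = -54.2
b = Sxy/Sxx = -54.2/29.2 = -1.856164
a = ȳ − b·x̄ = 8.6 − (-1.856164)·6.4 = 20.479452
ŷ(9) = a + b·9 = 20.479452 + (-1.856164)·9 = 3.773973

3.77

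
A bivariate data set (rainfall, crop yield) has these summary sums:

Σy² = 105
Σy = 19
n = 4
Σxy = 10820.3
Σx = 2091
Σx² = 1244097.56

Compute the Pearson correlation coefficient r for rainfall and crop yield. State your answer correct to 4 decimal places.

Sxx = Σx² − (Σx)²/n = 1244097.56 − 1093070.25 = 151027.31
Sxy = Σxy − (Σx)(Σy)/n = 10820.3 − 9932.25 = 888.05
Syy = Σy² − (Σy)²/n = 105 − 90.25 = 14.75
r = Sxy/√(Sxx·Syy) = 888.05/√(2227652.8225) = 888.05/1492.532352 = 0.594995

0.5950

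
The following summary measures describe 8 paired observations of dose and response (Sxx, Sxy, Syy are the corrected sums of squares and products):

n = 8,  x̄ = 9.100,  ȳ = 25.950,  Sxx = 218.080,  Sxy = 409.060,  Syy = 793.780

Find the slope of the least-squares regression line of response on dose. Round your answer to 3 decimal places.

1.876

b = Sxy/Sxx = 409.06/218.08 = 1.875734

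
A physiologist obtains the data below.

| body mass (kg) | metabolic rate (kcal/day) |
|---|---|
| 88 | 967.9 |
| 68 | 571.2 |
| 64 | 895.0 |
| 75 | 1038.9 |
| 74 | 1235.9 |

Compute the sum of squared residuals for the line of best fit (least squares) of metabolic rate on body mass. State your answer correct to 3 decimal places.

n = 5, Σx = 369, Σy = 4708.9, Σxy = 350670.9, Σx² = 27565, Σy² = 4670886.87
Sxx = Σx² − (Σx)²/n = 27565 − 27232.2 = 332.8
Sxy = Σxy − (Σx)(Σy)/n = 350670.9 − 347516.82 = 3154.08
Syy = Σy² − (Σy)²/n = 4670886.87 − 4434747.842 = 236139.028
b = Sxy/Sxx = 3154.08/332.8 = 9.477404
SSE = Syy − b·Sxy = 236139.028 − 9.477404·3154.08 = 206246.538077

206246.538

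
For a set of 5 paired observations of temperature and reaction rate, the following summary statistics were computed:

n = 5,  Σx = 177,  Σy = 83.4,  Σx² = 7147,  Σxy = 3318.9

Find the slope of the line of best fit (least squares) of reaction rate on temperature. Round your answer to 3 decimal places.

0.416

Sxx = Σx² − (Σx)²/n = 7147 − 6265.8 = 881.2
Sxy = Σxy − (Σx)(Σy)/n = 3318.9 − 2952.36 = 366.54
b = Sxy/Sxx = 366.54/881.2 = 0.415956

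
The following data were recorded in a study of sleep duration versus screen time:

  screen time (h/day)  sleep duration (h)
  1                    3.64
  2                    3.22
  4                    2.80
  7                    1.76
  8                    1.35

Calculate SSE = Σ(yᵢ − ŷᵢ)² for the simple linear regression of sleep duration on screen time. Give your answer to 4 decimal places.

n = 5, Σx = 22, Σy = 12.77, Σxy = 44.4, Σx² = 134, Σy² = 36.3781
Sxx = Σx² − (Σx)²/n = 134 − 96.8 = 37.2
Sxy = Σxy − (Σx)(Σy)/n = 44.4 − 56.188 = -11.788
Syy = Σy² − (Σy)²/n = 36.3781 − 32.61458 = 3.76352
b = Sxy/Sxx = -11.788/37.2 = -0.316882
SSE = Syy − b·Sxy = 3.76352 − (-0.316882)·(-11.788) = 0.028118

0.0281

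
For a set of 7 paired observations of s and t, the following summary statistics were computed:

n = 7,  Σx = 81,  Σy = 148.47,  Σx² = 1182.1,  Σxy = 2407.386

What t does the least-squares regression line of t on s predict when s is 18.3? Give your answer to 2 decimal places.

40.16

Sxx = Σx² − (Σx)²/n = 1182.1 − 937.285714 = 244.814286
Sxy = Σxy − (Σx)(Σy)/n = 2407.386 − 1718.01 = 689.376
b = Sxy/Sxx = 689.376/244.814286 = 2.815914
a = ȳ − b·x̄ = 21.21 − 2.815914·11.571429 = -11.374149
ŷ(18.3) = a + b·18.3 = -11.374149 + 2.815914·18.3 = 40.157079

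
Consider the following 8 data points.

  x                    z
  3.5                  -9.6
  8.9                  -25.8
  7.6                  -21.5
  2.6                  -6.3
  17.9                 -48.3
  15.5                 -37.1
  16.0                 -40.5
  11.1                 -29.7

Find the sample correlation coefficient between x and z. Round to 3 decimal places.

n = 8, Σx = 83.1, Σy = -218.8, Σxy = -2860.29, Σx² = 1095.85, Σy² = 7491.38
Sxx = Σx² − (Σx)²/n = 1095.85 − 863.20125 = 232.64875
Sxy = Σxy − (Σx)(Σy)/n = -2860.29 − (-2272.785) = -587.505
Syy = Σy² − (Σy)²/n = 7491.38 − 5984.18 = 1507.2
r = Sxy/√(Sxx·Syy) = -587.505/√(350648.196) = -587.505/592.155551 = -0.992146

-0.992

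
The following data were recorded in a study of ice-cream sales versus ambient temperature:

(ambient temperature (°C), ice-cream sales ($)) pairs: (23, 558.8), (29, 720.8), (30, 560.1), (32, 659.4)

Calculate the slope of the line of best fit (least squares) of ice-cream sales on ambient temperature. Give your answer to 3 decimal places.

n = 4, Σx = 114, Σy = 2499.1, Σxy = 71659.4, Σx² = 3294
Sxx = Σx² − (Σx)²/n = 3294 − 3249 = 45
Sxy = Σxy − (Σx)(Σy)/n = 71659.4 − 71224.35 = 435.05
b = Sxy/Sxx = 435.05/45 = 9.667778

9.668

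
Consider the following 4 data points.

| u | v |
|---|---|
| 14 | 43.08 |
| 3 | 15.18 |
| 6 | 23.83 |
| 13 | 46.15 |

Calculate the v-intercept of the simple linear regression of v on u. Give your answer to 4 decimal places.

n = 4, Σx = 36, Σy = 128.24, Σxy = 1391.59, Σx² = 410
Sxx = Σx² − (Σx)²/n = 410 − 324 = 86
Sxy = Σxy − (Σx)(Σy)/n = 1391.59 − 1154.16 = 237.43
b = Sxy/Sxx = 237.43/86 = 2.760814
a = ȳ − b·x̄ = 32.06 − 2.760814·9 = 7.212674

7.2127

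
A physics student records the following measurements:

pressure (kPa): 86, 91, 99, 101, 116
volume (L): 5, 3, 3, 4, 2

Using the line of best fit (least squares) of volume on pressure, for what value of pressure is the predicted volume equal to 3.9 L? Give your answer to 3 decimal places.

92.068

n = 5, Σx = 493, Σy = 17, Σxy = 1636, Σx² = 49135
Sxx = Σx² − (Σx)²/n = 49135 − 48609.8 = 525.2
Sxy = Σxy − (Σx)(Σy)/n = 1636 − 1676.2 = -40.2
b = Sxy/Sxx = -40.2/525.2 = -0.076542
a = ȳ − b·x̄ = 3.4 − (-0.076542)·98.6 = 10.947068
Set a + b·x = 3.9: x = (3.9 − 10.947068) / (-0.076542) = 92.067662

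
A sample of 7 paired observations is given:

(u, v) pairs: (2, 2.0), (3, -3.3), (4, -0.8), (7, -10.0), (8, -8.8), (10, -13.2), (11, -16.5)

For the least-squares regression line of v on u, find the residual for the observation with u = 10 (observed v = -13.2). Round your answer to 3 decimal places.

0.701

n = 7, Σx = 45, Σy = -50.6, Σxy = -463, Σx² = 363
Sxx = Σx² − (Σx)²/n = 363 − 289.285714 = 73.714286
Sxy = Σxy − (Σx)(Σy)/n = -463 − (-325.285714) = -137.714286
b = Sxy/Sxx = -137.714286/73.714286 = -1.868217
a = ȳ − b·x̄ = -7.228571 − (-1.868217)·6.428571 = 4.781395
ŷ(10) = 4.781395 + (-1.868217)·10 = -13.900775
residual = y − ŷ = -13.2 − (-13.900775) = 0.700775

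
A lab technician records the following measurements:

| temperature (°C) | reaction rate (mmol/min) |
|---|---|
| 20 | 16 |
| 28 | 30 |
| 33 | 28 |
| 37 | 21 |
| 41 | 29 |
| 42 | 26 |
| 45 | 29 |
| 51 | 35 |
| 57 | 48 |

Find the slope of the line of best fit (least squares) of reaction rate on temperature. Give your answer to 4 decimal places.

n = 9, Σx = 354, Σy = 262, Σxy = 10968, Σx² = 14962
Sxx = Σx² − (Σx)²/n = 14962 − 13924 = 1038
Sxy = Σxy − (Σx)(Σy)/n = 10968 − 10305.333333 = 662.666667
b = Sxy/Sxx = 662.666667/1038 = 0.638407

0.6384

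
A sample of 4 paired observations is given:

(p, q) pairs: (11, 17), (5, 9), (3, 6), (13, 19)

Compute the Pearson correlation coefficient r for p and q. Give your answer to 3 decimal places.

n = 4, Σx = 32, Σy = 51, Σxy = 497, Σx² = 324, Σy² = 767
Sxx = Σx² − (Σx)²/n = 324 − 256 = 68
Sxy = Σxy − (Σx)(Σy)/n = 497 − 408 = 89
Syy = Σy² − (Σy)²/n = 767 − 650.25 = 116.75
r = Sxy/√(Sxx·Syy) = 89/√(7939) = 89/89.101066 = 0.998866

0.999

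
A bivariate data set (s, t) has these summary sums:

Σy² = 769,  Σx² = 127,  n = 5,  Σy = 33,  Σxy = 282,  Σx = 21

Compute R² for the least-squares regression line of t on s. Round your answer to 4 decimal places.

0.9615

Sxx = Σx² − (Σx)²/n = 127 − 88.2 = 38.8
Sxy = Σxy − (Σx)(Σy)/n = 282 − 138.6 = 143.4
Syy = Σy² − (Σy)²/n = 769 − 217.8 = 551.2
R² = Sxy²/(Sxx·Syy) = (143.4)²/(38.8·551.2) = 0.961518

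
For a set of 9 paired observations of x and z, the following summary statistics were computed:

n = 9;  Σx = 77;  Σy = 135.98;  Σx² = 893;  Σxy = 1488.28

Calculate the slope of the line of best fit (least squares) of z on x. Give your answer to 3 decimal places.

1.387

Sxx = Σx² − (Σx)²/n = 893 − 658.777778 = 234.222222
Sxy = Σxy − (Σx)(Σy)/n = 1488.28 − 1163.384444 = 324.895556
b = Sxy/Sxx = 324.895556/234.222222 = 1.387125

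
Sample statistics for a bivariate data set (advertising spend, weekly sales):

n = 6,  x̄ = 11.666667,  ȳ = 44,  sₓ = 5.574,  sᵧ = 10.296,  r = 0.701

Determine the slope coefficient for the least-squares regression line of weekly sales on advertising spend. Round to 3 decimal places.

1.295

b = r · sᵧ/sₓ = 0.701 · 10.296/5.574 = 1.294850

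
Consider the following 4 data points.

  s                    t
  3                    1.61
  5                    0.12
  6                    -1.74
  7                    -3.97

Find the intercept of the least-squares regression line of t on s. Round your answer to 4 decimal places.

n = 4, Σx = 21, Σy = -3.98, Σxy = -32.8, Σx² = 119
Sxx = Σx² − (Σx)²/n = 119 − 110.25 = 8.75
Sxy = Σxy − (Σx)(Σy)/n = -32.8 − (-20.895) = -11.905
b = Sxy/Sxx = -11.905/8.75 = -1.360571
a = ȳ − b·x̄ = -0.995 − (-1.360571)·5.25 = 6.148

6.1480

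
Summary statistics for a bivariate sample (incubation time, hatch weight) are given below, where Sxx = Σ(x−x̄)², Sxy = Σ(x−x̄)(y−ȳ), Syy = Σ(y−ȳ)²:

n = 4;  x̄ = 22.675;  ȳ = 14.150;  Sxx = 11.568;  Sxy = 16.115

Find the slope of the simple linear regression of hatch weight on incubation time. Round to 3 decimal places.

1.393

b = Sxy/Sxx = 16.115/11.568 = 1.393067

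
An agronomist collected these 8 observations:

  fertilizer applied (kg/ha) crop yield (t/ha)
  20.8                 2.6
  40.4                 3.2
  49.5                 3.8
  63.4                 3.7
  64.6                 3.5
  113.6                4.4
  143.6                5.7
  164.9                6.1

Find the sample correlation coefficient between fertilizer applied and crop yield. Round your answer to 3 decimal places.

0.977

n = 8, Σx = 660.8, Σy = 33, Σxy = 3156.39, Σx² = 73425.7, Σy² = 146.44
Sxx = Σx² − (Σx)²/n = 73425.7 − 54582.08 = 18843.62
Sxy = Σxy − (Σx)(Σy)/n = 3156.39 − 2725.8 = 430.59
Syy = Σy² − (Σy)²/n = 146.44 − 136.125 = 10.315
r = Sxy/√(Sxx·Syy) = 430.59/√(194371.9403) = 430.59/440.876332 = 0.976668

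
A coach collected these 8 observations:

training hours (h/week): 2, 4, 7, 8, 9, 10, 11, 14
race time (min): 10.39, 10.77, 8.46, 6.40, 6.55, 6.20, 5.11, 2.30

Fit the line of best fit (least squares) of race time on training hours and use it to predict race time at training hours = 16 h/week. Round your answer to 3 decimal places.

n = 8, Σx = 65, Σy = 56.18, Σxy = 383.64, Σx² = 631
Sxx = Σx² − (Σx)²/n = 631 − 528.125 = 102.875
Sxy = Σxy − (Σx)(Σy)/n = 383.64 − 456.4625 = -72.8225
b = Sxy/Sxx = -72.8225/102.875 = -0.707874
a = ȳ − b·x̄ = 7.0225 − (-0.707874)·8.125 = 12.773973
ŷ(16) = a + b·16 = 12.773973 + (-0.707874)·16 = 1.447995

1.448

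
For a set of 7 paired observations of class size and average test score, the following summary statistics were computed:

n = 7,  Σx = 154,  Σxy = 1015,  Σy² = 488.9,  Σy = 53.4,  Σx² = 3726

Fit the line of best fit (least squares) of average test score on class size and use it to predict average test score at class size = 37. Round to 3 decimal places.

Sxx = Σx² − (Σx)²/n = 3726 − 3388 = 338
Sxy = Σxy − (Σx)(Σy)/n = 1015 − 1174.8 = -159.8
b = Sxy/Sxx = -159.8/338 = -0.472781
a = ȳ − b·x̄ = 7.628571 − (-0.472781)·22 = 18.029755
ŷ(37) = a + b·37 = 18.029755 + (-0.472781)·37 = 0.536855

0.537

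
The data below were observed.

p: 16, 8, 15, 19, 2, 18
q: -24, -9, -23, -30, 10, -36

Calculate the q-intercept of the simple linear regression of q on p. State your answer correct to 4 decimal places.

13.4197

n = 6, Σx = 78, Σy = -112, Σxy = -1999, Σx² = 1234
Sxx = Σx² − (Σx)²/n = 1234 − 1014 = 220
Sxy = Σxy − (Σx)(Σy)/n = -1999 − (-1456) = -543
b = Sxy/Sxx = -543/220 = -2.468182
a = ȳ − b·x̄ = -18.666667 − (-2.468182)·13 = 13.419697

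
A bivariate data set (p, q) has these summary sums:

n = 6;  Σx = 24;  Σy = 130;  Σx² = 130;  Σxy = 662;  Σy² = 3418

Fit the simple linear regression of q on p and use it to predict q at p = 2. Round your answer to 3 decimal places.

Sxx = Σx² − (Σx)²/n = 130 − 96 = 34
Sxy = Σxy − (Σx)(Σy)/n = 662 − 520 = 142
b = Sxy/Sxx = 142/34 = 4.176471
a = ȳ − b·x̄ = 21.666667 − 4.176471·4 = 4.960784
ŷ(2) = a + b·2 = 4.960784 + 4.176471·2 = 13.313725

13.314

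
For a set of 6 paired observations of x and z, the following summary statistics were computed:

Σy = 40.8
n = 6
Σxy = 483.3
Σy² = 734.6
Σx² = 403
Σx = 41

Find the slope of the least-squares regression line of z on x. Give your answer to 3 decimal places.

1.665

Sxx = Σx² − (Σx)²/n = 403 − 280.166667 = 122.833333
Sxy = Σxy − (Σx)(Σy)/n = 483.3 − 278.8 = 204.5
b = Sxy/Sxx = 204.5/122.833333 = 1.664858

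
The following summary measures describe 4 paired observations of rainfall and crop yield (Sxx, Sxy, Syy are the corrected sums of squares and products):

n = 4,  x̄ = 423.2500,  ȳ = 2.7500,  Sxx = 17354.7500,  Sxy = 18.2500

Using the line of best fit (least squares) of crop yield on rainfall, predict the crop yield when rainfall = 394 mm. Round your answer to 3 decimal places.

b = Sxy/Sxx = 18.25/17354.75 = 0.001052
a = ȳ − b·x̄ = 2.75 − 0.001052·423.25 = 2.304917
ŷ(394) = a + b·394 = 2.304917 + 0.001052·394 = 2.719241

2.719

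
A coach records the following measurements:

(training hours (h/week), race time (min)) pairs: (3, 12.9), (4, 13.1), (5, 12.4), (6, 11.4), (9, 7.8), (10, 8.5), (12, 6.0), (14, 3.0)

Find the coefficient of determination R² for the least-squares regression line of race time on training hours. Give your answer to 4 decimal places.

0.9647

n = 8, Σx = 63, Σy = 75.1, Σxy = 490.7, Σx² = 607, Σy² = 799.83
Sxx = Σx² − (Σx)²/n = 607 − 496.125 = 110.875
Sxy = Σxy − (Σx)(Σy)/n = 490.7 − 591.4125 = -100.7125
Syy = Σy² − (Σy)²/n = 799.83 − 705.00125 = 94.82875
R² = Sxy²/(Sxx·Syy) = (-100.7125)²/(110.875·94.82875) = 0.964702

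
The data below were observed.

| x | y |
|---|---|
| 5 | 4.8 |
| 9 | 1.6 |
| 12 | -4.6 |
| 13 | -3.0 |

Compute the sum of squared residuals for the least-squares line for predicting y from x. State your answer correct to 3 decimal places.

n = 4, Σx = 39, Σy = -1.2, Σxy = -55.8, Σx² = 419, Σy² = 55.76
Sxx = Σx² − (Σx)²/n = 419 − 380.25 = 38.75
Sxy = Σxy − (Σx)(Σy)/n = -55.8 − (-11.7) = -44.1
Syy = Σy² − (Σy)²/n = 55.76 − 0.36 = 55.4
b = Sxy/Sxx = -44.1/38.75 = -1.138065
SSE = Syy − b·Sxy = 55.4 − (-1.138065)·(-44.1) = 5.211355

5.211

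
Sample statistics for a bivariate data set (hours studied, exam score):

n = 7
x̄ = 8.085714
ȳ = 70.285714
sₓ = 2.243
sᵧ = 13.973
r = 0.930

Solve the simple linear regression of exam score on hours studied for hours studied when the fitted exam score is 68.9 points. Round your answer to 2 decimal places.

b = r · sᵧ/sₓ = 0.93 · 13.973/2.243 = 5.793531
a = ȳ − b·x̄ = 70.285714 − 5.793531·8.085714 = 23.440879
Set a + b·x = 68.9: x = (68.9 − 23.440879) / 5.793531 = 7.846531

7.85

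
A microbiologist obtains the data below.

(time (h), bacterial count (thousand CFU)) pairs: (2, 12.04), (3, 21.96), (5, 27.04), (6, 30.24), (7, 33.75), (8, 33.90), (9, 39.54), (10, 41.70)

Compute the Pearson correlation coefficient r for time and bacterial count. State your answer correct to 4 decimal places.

n = 8, Σx = 50, Σy = 240.17, Σxy = 1686.91, Σx² = 368, Σy² = 7863.3965
Sxx = Σx² − (Σx)²/n = 368 − 312.5 = 55.5
Sxy = Σxy − (Σx)(Σy)/n = 1686.91 − 1501.0625 = 185.8475
Syy = Σy² − (Σy)²/n = 7863.3965 − 7210.203613 = 653.192887
r = Sxy/√(Sxx·Syy) = 185.8475/√(36252.205256) = 185.8475/190.400119 = 0.976089

0.9761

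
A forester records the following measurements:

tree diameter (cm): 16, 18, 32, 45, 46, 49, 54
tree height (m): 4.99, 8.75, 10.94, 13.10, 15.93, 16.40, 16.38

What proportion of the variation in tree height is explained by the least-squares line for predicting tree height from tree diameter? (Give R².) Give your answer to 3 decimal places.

0.918

n = 7, Σx = 260, Σy = 86.49, Σxy = 3597.82, Σx² = 11062, Σy² = 1183.7855
Sxx = Σx² − (Σx)²/n = 11062 − 9657.142857 = 1404.857143
Sxy = Σxy − (Σx)(Σy)/n = 3597.82 − 3212.485714 = 385.334286
Syy = Σy² − (Σy)²/n = 1183.7855 − 1068.645729 = 115.139771
R² = Sxy²/(Sxx·Syy) = (385.334286)²/(1404.857143·115.139771) = 0.917947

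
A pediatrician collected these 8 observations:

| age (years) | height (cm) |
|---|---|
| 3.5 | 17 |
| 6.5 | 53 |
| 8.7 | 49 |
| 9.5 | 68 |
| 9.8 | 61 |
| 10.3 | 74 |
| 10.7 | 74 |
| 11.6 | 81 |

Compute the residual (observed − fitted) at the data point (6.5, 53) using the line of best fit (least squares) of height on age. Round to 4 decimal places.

n = 8, Σx = 70.6, Σy = 477, Σxy = 4567.7, Σx² = 671.62
Sxx = Σx² − (Σx)²/n = 671.62 − 623.045 = 48.575
Sxy = Σxy − (Σx)(Σy)/n = 4567.7 − 4209.525 = 358.175
b = Sxy/Sxx = 358.175/48.575 = 7.373649
a = ȳ − b·x̄ = 59.625 − 7.373649·8.825 = -5.447452
ŷ(6.5) = -5.447452 + 7.373649·6.5 = 42.481266
residual = y − ŷ = 53 − 42.481266 = 10.518734

10.5187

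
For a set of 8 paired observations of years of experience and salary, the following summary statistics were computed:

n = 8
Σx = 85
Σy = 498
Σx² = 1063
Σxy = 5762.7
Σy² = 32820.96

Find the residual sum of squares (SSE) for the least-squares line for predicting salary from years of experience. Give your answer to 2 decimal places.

Sxx = Σx² − (Σx)²/n = 1063 − 903.125 = 159.875
Sxy = Σxy − (Σx)(Σy)/n = 5762.7 − 5291.25 = 471.45
Syy = Σy² − (Σy)²/n = 32820.96 − 31000.5 = 1820.46
b = Sxy/Sxx = 471.45/159.875 = 2.948866
SSE = Syy − b·Sxy = 1820.46 − 2.948866·471.45 = 430.216982

430.22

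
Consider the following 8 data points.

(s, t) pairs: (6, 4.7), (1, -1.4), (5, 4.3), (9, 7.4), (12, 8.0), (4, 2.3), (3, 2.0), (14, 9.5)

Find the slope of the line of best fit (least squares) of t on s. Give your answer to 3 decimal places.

n = 8, Σx = 54, Σy = 36.8, Σxy = 359.1, Σx² = 508
Sxx = Σx² − (Σx)²/n = 508 − 364.5 = 143.5
Sxy = Σxy − (Σx)(Σy)/n = 359.1 − 248.4 = 110.7
b = Sxy/Sxx = 110.7/143.5 = 0.771429

0.771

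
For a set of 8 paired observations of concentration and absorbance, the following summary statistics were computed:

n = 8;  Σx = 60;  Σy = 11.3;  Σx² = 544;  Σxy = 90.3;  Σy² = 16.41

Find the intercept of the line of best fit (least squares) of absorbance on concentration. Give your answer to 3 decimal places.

0.970

Sxx = Σx² − (Σx)²/n = 544 − 450 = 94
Sxy = Σxy − (Σx)(Σy)/n = 90.3 − 84.75 = 5.55
b = Sxy/Sxx = 5.55/94 = 0.059043
a = ȳ − b·x̄ = 1.4125 − 0.059043·7.5 = 0.969681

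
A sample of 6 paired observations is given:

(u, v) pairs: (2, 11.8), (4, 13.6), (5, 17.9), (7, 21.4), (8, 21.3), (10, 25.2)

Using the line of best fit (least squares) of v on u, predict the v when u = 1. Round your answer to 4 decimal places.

9.9024

n = 6, Σx = 36, Σy = 111.2, Σxy = 739.7, Σx² = 258
Sxx = Σx² − (Σx)²/n = 258 − 216 = 42
Sxy = Σxy − (Σx)(Σy)/n = 739.7 − 667.2 = 72.5
b = Sxy/Sxx = 72.5/42 = 1.726190
a = ȳ − b·x̄ = 18.533333 − 1.726190·6 = 8.176190
ŷ(1) = a + b·1 = 8.176190 + 1.726190·1 = 9.902381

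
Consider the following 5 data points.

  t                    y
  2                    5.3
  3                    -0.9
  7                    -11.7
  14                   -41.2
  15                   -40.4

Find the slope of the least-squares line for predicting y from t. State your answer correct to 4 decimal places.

n = 5, Σx = 41, Σy = -88.9, Σxy = -1256.8, Σx² = 483
Sxx = Σx² − (Σx)²/n = 483 − 336.2 = 146.8
Sxy = Σxy − (Σx)(Σy)/n = -1256.8 − (-728.98) = -527.82
b = Sxy/Sxx = -527.82/146.8 = -3.595504

-3.5955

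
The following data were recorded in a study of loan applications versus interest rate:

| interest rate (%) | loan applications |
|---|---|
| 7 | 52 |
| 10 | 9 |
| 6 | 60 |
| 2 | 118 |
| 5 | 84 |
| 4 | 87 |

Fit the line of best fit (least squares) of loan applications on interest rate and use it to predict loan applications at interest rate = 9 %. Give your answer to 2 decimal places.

n = 6, Σx = 34, Σy = 410, Σxy = 1818, Σx² = 230
Sxx = Σx² − (Σx)²/n = 230 − 192.666667 = 37.333333
Sxy = Σxy − (Σx)(Σy)/n = 1818 − 2323.333333 = -505.333333
b = Sxy/Sxx = -505.333333/37.333333 = -13.535714
a = ȳ − b·x̄ = 68.333333 − (-13.535714)·5.666667 = 145.035714
ŷ(9) = a + b·9 = 145.035714 + (-13.535714)·9 = 23.214286

23.21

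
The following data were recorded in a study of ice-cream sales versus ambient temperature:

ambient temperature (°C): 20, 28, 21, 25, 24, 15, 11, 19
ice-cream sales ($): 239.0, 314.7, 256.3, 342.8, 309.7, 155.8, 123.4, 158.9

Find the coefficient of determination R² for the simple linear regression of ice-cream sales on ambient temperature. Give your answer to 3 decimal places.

n = 8, Σx = 163, Σy = 1900.6, Σxy = 41690.2, Σx² = 3533, Σy² = 500023.12
Sxx = Σx² − (Σx)²/n = 3533 − 3321.125 = 211.875
Sxy = Σxy − (Σx)(Σy)/n = 41690.2 − 38724.725 = 2965.475
Syy = Σy² − (Σy)²/n = 500023.12 − 451535.045 = 48488.075
R² = Sxy²/(Sxx·Syy) = (2965.475)²/(211.875·48488.075) = 0.856000

0.856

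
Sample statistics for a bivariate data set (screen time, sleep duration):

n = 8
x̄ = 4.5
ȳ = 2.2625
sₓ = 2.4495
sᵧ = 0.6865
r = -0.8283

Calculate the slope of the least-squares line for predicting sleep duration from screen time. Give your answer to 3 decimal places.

-0.232

b = r · sᵧ/sₓ = -0.8283 · 0.6865/2.4495 = -0.232140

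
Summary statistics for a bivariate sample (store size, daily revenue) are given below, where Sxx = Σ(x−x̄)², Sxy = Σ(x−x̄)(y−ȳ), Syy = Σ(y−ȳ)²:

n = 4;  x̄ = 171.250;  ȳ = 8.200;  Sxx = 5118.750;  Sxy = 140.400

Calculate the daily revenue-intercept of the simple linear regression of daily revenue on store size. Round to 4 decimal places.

3.5029

b = Sxy/Sxx = 140.4/5118.75 = 0.027429
a = ȳ − b·x̄ = 8.2 − 0.027429·171.25 = 3.502857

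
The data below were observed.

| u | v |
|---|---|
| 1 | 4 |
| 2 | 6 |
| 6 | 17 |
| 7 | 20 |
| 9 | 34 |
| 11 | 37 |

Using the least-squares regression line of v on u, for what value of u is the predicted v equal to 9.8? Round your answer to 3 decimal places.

n = 6, Σx = 36, Σy = 118, Σxy = 971, Σx² = 292
Sxx = Σx² − (Σx)²/n = 292 − 216 = 76
Sxy = Σxy − (Σx)(Σy)/n = 971 − 708 = 263
b = Sxy/Sxx = 263/76 = 3.460526
a = ȳ − b·x̄ = 19.666667 − 3.460526·6 = -1.096491
Set a + b·x = 9.8: x = (9.8 − (-1.096491)) / 3.460526 = 3.148796

3.149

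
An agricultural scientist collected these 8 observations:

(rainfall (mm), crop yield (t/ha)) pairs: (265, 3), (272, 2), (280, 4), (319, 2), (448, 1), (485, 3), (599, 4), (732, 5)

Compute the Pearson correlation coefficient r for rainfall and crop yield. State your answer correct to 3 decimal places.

n = 8, Σx = 3400, Σy = 24, Σxy = 11056, Σx² = 1654924, Σy² = 84
Sxx = Σx² − (Σx)²/n = 1654924 − 1445000 = 209924
Sxy = Σxy − (Σx)(Σy)/n = 11056 − 10200 = 856
Syy = Σy² − (Σy)²/n = 84 − 72 = 12
r = Sxy/√(Sxx·Syy) = 856/√(2519088) = 856/1587.163508 = 0.539327

0.539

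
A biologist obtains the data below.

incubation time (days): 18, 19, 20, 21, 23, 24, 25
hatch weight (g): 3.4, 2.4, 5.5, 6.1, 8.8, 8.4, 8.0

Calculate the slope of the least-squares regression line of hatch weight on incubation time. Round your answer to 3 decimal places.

n = 7, Σx = 150, Σy = 42.6, Σxy = 948.9, Σx² = 3256
Sxx = Σx² − (Σx)²/n = 3256 − 3214.285714 = 41.714286
Sxy = Σxy − (Σx)(Σy)/n = 948.9 − 912.857143 = 36.042857
b = Sxy/Sxx = 36.042857/41.714286 = 0.864041

0.864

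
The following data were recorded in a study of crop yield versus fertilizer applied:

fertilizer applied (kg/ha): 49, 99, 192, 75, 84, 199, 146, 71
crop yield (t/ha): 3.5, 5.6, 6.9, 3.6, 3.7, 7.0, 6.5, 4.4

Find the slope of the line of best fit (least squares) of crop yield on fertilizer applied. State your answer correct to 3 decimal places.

0.025

n = 8, Σx = 915, Σy = 41.2, Σxy = 5285.9, Σx² = 127705
Sxx = Σx² − (Σx)²/n = 127705 − 104653.125 = 23051.875
Sxy = Σxy − (Σx)(Σy)/n = 5285.9 − 4712.25 = 573.65
b = Sxy/Sxx = 573.65/23051.875 = 0.024885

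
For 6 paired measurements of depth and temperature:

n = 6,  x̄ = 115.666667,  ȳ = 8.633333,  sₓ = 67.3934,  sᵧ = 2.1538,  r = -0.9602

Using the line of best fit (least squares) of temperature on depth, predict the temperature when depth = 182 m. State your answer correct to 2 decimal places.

b = r · sᵧ/sₓ = -0.9602 · 2.1538/67.3934 = -0.030687
a = ȳ − b·x̄ = 8.633333 − (-0.030687)·115.666667 = 12.182757
ŷ(182) = a + b·182 = 12.182757 + (-0.030687)·182 = 6.597784

6.60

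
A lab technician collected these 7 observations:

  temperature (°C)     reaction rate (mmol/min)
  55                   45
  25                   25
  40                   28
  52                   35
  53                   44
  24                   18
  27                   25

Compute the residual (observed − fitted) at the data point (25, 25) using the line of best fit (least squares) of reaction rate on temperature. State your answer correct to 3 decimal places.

3.364

n = 7, Σx = 276, Σy = 220, Σxy = 9479, Σx² = 12068
Sxx = Σx² − (Σx)²/n = 12068 − 10882.285714 = 1185.714286
Sxy = Σxy − (Σx)(Σy)/n = 9479 − 8674.285714 = 804.714286
b = Sxy/Sxx = 804.714286/1185.714286 = 0.678675
a = ȳ − b·x̄ = 31.428571 − 0.678675·39.428571 = 4.669398
ŷ(25) = 4.669398 + 0.678675·25 = 21.636265
residual = y − ŷ = 25 − 21.636265 = 3.363735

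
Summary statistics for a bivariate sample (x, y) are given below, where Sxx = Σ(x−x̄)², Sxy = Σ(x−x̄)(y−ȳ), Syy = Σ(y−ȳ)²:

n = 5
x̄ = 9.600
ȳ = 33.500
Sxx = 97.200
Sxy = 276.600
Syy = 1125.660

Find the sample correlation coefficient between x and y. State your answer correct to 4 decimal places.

0.8362

r = Sxy/√(Sxx·Syy) = 276.6/√(109414.152) = 276.6/330.778101 = 0.836210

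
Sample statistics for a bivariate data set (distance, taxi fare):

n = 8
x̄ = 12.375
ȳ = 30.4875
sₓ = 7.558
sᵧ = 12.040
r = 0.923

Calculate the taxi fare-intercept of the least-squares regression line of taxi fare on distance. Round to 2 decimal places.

12.29

b = r · sᵧ/sₓ = 0.923 · 12.04/7.558 = 1.470352
a = ȳ − b·x̄ = 30.4875 − 1.470352·12.375 = 12.291895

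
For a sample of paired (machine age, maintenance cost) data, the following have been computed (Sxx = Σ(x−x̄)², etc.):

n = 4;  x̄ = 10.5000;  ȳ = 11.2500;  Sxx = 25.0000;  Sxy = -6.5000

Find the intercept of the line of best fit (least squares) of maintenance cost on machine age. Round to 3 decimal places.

b = Sxy/Sxx = -6.5/25 = -0.26
a = ȳ − b·x̄ = 11.25 − (-0.26)·10.5 = 13.98

13.980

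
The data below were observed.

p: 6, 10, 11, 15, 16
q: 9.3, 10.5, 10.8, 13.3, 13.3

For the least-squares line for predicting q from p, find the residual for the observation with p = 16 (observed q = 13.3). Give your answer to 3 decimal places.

n = 5, Σx = 58, Σy = 57.2, Σxy = 691.9, Σx² = 738
Sxx = Σx² − (Σx)²/n = 738 − 672.8 = 65.2
Sxy = Σxy − (Σx)(Σy)/n = 691.9 − 663.52 = 28.38
b = Sxy/Sxx = 28.38/65.2 = 0.435276
a = ȳ − b·x̄ = 11.44 − 0.435276·11.6 = 6.390798
ŷ(16) = 6.390798 + 0.435276·16 = 13.355215
residual = y − ŷ = 13.3 − 13.355215 = -0.055215

-0.055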